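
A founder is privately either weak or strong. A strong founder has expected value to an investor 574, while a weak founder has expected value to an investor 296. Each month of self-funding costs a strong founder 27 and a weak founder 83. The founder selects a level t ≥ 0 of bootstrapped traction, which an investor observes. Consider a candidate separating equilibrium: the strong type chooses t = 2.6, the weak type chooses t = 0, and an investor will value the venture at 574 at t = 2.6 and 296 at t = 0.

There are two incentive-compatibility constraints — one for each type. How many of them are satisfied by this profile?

Weak type: stay at 0 → 296; mimic → 574 − 83 × 2.6 = 358.2. IC fails (296 < 358.2).
Strong type: signal → 574 − 27 × 2.6 = 503.8; deviate to 0 → 296. IC holds (503.8 ≥ 296).
1 of 2 constraints hold, so this profile is not an equilibrium.

1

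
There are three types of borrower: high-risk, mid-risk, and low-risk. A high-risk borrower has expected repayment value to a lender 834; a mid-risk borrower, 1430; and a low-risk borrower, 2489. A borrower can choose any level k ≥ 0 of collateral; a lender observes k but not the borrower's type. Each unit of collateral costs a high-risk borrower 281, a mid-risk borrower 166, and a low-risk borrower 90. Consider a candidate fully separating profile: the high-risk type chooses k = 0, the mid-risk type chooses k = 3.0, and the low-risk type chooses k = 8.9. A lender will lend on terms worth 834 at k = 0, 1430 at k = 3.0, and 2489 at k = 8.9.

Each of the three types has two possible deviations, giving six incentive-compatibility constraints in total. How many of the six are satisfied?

Low-risk (own payoff 2489 − 90×8.9 = 1688): to k=0 gives 834 → no gain ✓; to k=3.0 gives 1430 − 90×3.0 = 1160 → no gain ✓.
Mid-risk (own payoff 1430 − 166×3.0 = 932): to k=0 gives 834 → no gain ✓; to k=8.9 gives 2489 − 166×8.9 = 1011.6 → profitable ✗.
High-risk (own payoff 834): to k=3.0 gives 1430 − 281×3.0 = 587 → no gain ✓; to k=8.9 gives 2489 − 281×8.9 = -11.9 → no gain ✓.
5 of the 6 constraints hold; not an equilibrium.

5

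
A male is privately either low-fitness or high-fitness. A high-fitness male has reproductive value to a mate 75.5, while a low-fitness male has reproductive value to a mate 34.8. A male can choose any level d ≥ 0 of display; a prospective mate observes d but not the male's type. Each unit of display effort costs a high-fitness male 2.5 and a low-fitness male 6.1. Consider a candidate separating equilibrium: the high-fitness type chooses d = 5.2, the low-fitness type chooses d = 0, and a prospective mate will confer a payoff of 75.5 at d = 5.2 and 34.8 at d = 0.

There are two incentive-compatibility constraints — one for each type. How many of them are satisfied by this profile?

High-fitness type: signal → 75.5 − 2.5 × 5.2 = 62.5; deviate to 0 → 34.8. IC holds (62.5 ≥ 34.8).
Low-fitness type: stay at 0 → 34.8; mimic → 75.5 − 6.1 × 5.2 = 43.78. IC fails (34.8 < 43.78).
1 of 2 constraints hold, so this profile is not an equilibrium.

1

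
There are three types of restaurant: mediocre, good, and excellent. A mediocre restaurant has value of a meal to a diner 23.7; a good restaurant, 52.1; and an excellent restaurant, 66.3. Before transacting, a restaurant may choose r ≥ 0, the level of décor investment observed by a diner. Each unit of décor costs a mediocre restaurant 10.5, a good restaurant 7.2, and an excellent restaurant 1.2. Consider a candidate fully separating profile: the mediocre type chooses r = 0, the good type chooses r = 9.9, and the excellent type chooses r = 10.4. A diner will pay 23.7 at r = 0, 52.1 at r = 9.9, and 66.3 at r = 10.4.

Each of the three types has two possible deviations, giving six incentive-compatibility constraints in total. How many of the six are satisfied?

4

Mediocre (own payoff 23.7): to r=9.9 gives 52.1 − 10.5×9.9 = -51.85 → no gain ✓; to r=10.4 gives 66.3 − 10.5×10.4 = -42.9 → no gain ✓.
Good (own payoff 52.1 − 7.2×9.9 = -19.18): to r=0 gives 23.7 → profitable ✗; to r=10.4 gives 66.3 − 7.2×10.4 = -8.58 → profitable ✗.
Excellent (own payoff 66.3 − 1.2×10.4 = 53.82): to r=0 gives 23.7 → no gain ✓; to r=9.9 gives 52.1 − 1.2×9.9 = 40.22 → no gain ✓.
4 of the 6 constraints hold; not an equilibrium.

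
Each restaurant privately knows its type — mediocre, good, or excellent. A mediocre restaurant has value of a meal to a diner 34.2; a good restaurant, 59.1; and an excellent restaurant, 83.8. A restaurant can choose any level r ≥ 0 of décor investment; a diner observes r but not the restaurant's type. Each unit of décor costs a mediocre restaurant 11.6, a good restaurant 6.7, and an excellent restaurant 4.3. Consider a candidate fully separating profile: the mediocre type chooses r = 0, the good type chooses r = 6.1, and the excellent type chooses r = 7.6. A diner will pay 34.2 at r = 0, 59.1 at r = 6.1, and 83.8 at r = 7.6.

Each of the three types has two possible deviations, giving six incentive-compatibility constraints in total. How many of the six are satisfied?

Mediocre (own payoff 34.2): to r=6.1 gives 59.1 − 11.6×6.1 = -11.66 → no gain ✓; to r=7.6 gives 83.8 − 11.6×7.6 = -4.36 → no gain ✓.
Excellent (own payoff 83.8 − 4.3×7.6 = 51.12): to r=0 gives 34.2 → no gain ✓; to r=6.1 gives 59.1 − 4.3×6.1 = 32.87 → no gain ✓.
Good (own payoff 59.1 − 6.7×6.1 = 18.23): to r=0 gives 34.2 → profitable ✗; to r=7.6 gives 83.8 − 6.7×7.6 = 32.88 → profitable ✗.
4 of the 6 constraints hold; not an equilibrium.

4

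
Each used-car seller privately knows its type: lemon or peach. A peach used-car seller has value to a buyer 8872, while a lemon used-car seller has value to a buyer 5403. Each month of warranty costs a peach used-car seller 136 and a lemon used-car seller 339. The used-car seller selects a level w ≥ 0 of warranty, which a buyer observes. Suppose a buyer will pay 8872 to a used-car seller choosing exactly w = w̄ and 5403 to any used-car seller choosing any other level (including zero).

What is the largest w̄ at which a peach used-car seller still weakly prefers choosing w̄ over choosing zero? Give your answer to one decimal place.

Choosing w̄ yields the peach type 8872 − 136·w̄; choosing zero yields 5403.
The peach type is indifferent at 8872 − 136·w̄ = 5403, i.e. w̄ = (8872 − 5403) / 136 ≈ 25.5.
For any w̄ above 25.5 the peach type would rather pool at zero, so separation collapses.

25.5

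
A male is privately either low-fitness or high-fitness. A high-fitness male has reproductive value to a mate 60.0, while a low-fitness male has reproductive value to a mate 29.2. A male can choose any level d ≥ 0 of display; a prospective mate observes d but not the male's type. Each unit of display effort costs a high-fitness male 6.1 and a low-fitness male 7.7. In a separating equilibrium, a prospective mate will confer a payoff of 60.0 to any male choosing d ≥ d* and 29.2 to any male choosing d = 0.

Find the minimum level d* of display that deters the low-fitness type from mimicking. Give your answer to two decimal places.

A low-fitness male choosing d = 0 receives 29.2.
Imitating at d* instead would pay 60.0 at cost 7.7·d*, netting 60.0 − 7.7·d*.
Indifference: 29.2 = 60.0 − 7.7·d*, so d* = (60.0 − 29.2) / 7.7 = 4.00.
This is the low-fitness type's binding incentive-compatibility constraint; any d ≥ 4.00 sustains separation on that side.

4.00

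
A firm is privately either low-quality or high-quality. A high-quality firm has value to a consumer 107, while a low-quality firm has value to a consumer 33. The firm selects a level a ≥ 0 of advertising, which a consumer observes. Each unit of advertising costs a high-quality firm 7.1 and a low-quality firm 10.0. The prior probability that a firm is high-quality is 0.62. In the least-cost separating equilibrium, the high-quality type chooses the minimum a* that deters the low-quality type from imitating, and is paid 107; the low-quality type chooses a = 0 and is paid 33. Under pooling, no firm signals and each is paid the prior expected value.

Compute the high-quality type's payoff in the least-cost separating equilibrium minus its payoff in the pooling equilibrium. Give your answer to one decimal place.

Least-cost separating signal: a* solves 33 = 107 − 10.0·a*, so a* = (107 − 33)/10.0 = 7.4.
High-quality type's separating payoff: 107 − 7.1 × a* = 107 − 7.1 × (107 − 33)/10.0 = 107 − 525.4/10.0 = 54.46.
Pooling payoff: 0.62 × 107 + 0.38 × 33 = 78.88.
Difference: 54.46 − 78.88 = -24.42, i.e. -24.4 to one decimal place.
The high-quality type would prefer the pooling outcome.

-24.4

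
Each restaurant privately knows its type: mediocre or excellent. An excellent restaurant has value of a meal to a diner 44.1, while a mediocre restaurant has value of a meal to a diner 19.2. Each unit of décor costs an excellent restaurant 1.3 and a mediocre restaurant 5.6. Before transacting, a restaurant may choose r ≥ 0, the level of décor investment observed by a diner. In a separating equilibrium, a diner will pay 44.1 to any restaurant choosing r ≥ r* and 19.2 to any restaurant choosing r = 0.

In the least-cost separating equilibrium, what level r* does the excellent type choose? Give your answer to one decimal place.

A mediocre restaurant choosing r = 0 receives 19.2.
Imitating at r* instead would pay 44.1 at cost 5.6·r*, netting 44.1 − 5.6·r*.
Indifference: 19.2 = 44.1 − 5.6·r*, so r* = (44.1 − 19.2) / 5.6 ≈ 4.4.
This is the mediocre type's binding incentive-compatibility constraint; any r ≥ 4.4 sustains separation on that side.

4.4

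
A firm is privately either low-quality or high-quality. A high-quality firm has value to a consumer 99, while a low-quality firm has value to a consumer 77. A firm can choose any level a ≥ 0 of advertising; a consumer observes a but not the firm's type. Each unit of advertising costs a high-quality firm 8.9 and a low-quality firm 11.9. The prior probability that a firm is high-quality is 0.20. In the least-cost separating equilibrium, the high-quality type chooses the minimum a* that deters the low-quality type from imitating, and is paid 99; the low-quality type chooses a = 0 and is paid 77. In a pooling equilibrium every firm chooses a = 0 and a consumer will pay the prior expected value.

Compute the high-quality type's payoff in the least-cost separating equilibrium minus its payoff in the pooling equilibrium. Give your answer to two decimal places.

Least-cost separating signal: a* solves 77 = 99 − 11.9·a*, so a* = (99 − 77)/11.9 ≈ 1.8487.
High-quality type's separating payoff: 99 − 8.9 × a* = 99 − 8.9 × (99 − 77)/11.9 = 99 − 195.8/11.9 ≈ 82.5462.
Pooling payoff: 0.20 × 99 + 0.80 × 77 = 81.4.
Difference: 82.5462 − 81.4 = 1.1462, i.e. 1.15 to two decimal places.
The high-quality type prefers to separate.

1.15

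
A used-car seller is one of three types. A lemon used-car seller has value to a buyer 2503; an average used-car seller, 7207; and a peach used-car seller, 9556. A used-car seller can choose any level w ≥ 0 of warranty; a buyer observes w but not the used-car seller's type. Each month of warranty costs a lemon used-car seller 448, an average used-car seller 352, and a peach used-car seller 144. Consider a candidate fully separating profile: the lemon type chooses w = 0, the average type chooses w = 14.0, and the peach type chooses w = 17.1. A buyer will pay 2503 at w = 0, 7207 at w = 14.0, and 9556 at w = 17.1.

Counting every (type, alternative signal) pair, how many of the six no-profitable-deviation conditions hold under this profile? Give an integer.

Lemon (own payoff 2503): to w=14.0 gives 7207 − 448×14.0 = 935 → no gain ✓; to w=17.1 gives 9556 − 448×17.1 = 1895.2 → no gain ✓.
Average (own payoff 7207 − 352×14.0 = 2279): to w=0 gives 2503 → profitable ✗; to w=17.1 gives 9556 − 352×17.1 = 3536.8 → profitable ✗.
Peach (own payoff 9556 − 144×17.1 = 7093.6): to w=0 gives 2503 → no gain ✓; to w=14.0 gives 7207 − 144×14.0 = 5191 → no gain ✓.
4 of the 6 constraints hold; not an equilibrium.

4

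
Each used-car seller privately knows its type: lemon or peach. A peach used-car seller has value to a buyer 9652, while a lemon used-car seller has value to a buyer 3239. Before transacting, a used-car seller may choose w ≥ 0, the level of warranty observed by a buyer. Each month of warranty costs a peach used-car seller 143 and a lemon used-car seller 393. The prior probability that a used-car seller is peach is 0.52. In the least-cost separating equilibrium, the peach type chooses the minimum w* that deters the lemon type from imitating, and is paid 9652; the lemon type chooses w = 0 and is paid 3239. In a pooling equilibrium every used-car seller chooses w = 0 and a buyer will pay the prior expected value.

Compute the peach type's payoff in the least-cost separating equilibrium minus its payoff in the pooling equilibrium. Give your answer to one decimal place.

744.8

Least-cost separating signal: w* solves 3239 = 9652 − 393·w*, so w* = (9652 − 3239)/393 ≈ 16.3181.
Peach type's separating payoff: 9652 − 143 × w* = 9652 − 143 × (9652 − 3239)/393 = 9652 − 917059/393 ≈ 7318.517.
Pooling payoff: 0.52 × 9652 + 0.48 × 3239 = 6573.76.
Difference: 7318.517 − 6573.76 = 744.757, i.e. 744.8 to one decimal place.
The peach type prefers to separate.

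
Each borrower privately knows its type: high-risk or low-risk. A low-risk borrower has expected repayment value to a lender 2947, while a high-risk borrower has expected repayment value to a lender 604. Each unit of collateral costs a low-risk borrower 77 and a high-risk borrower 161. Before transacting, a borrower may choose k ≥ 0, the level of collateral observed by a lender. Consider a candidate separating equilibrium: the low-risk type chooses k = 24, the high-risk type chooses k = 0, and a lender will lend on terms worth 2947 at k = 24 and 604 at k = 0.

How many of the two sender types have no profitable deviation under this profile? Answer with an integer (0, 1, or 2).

2

High-risk type: stay at 0 → 604; mimic → 2947 − 161 × 24 = -917. IC holds (604 ≥ -917).
Low-risk type: signal → 2947 − 77 × 24 = 1099; deviate to 0 → 604. IC holds (1099 ≥ 604).
2 of 2 constraints hold, so this is a separating equilibrium.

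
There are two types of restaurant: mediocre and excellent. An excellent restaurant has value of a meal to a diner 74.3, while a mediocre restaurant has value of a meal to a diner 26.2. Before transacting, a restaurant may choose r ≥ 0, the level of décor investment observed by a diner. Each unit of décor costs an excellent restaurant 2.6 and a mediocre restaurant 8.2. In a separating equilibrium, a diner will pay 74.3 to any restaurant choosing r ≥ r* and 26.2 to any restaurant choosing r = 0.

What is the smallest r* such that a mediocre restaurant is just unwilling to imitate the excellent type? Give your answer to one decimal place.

A mediocre restaurant choosing r = 0 receives 26.2.
Imitating at r* instead would pay 74.3 at cost 8.2·r*, netting 74.3 − 8.2·r*.
Indifference: 26.2 = 74.3 − 8.2·r*, so r* = (74.3 − 26.2) / 8.2 ≈ 5.9.
At r* the mediocre type's incentive constraint just binds; the excellent type strictly prefers r* since its per-unit cost is lower.

5.9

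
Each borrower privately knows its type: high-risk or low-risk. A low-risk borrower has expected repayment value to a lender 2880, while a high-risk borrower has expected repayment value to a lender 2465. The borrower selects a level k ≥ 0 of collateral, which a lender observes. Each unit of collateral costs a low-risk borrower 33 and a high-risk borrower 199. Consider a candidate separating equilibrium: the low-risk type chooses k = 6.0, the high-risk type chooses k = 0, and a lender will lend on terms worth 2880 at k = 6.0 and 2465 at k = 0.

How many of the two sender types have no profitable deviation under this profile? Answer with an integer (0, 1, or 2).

2

Low-risk type: signal → 2880 − 33 × 6.0 = 2682; deviate to 0 → 2465. IC holds (2682 ≥ 2465).
High-risk type: stay at 0 → 2465; mimic → 2880 − 199 × 6.0 = 1686. IC holds (2465 ≥ 1686).
2 of 2 constraints hold, so this is a separating equilibrium.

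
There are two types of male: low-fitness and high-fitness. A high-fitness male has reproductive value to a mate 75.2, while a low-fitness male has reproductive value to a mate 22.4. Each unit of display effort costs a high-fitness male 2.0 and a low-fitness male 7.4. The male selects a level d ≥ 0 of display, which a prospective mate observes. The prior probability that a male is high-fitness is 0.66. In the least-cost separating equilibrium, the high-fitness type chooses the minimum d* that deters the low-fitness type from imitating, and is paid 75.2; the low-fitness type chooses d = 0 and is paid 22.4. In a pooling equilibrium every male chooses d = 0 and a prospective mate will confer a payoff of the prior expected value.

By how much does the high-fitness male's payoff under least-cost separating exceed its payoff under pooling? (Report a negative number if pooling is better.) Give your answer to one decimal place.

3.7

Least-cost separating signal: d* solves 22.4 = 75.2 − 7.4·d*, so d* = (75.2 − 22.4)/7.4 ≈ 7.1351.
High-fitness type's separating payoff: 75.2 − 2.0 × d* = 75.2 − 2.0 × (75.2 − 22.4)/7.4 = 75.2 − 105.6/7.4 ≈ 60.930.
Pooling payoff: 0.66 × 75.2 + 0.34 × 22.4 = 57.248.
Difference: 60.930 − 57.248 = 3.682, i.e. 3.7 to one decimal place.
The high-fitness type prefers to separate.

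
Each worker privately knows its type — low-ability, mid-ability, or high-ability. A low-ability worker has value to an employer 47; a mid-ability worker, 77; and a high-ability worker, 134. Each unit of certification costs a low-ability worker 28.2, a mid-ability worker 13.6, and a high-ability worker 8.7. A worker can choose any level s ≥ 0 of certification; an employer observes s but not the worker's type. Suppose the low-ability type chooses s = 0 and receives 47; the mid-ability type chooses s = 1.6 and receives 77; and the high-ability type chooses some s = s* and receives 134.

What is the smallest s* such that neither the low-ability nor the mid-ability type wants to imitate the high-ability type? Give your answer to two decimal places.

Low-ability type (on-path payoff 47) won't mimic when 47 ≥ 134 − 28.2·s*, i.e. s* ≥ 3.09.
Mid-ability type (on-path payoff 77 − 13.6×1.6 = 55.24) won't mimic when 55.24 ≥ 134 − 13.6·s*, i.e. s* ≥ 5.79.
Both must hold, so s* = max(3.09, 5.79) = 5.79. The mid-ability type's constraint binds.

5.79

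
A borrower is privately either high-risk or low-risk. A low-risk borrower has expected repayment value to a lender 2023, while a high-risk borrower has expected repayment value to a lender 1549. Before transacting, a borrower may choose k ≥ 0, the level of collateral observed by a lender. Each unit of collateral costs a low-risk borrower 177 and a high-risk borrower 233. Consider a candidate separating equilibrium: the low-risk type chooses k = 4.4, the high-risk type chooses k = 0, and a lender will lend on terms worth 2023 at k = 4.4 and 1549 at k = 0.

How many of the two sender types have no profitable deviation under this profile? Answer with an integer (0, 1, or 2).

Low-risk type: signal → 2023 − 177 × 4.4 = 1244.2; deviate to 0 → 1549. IC fails (1244.2 < 1549).
High-risk type: stay at 0 → 1549; mimic → 2023 − 233 × 4.4 = 997.8. IC holds (1549 ≥ 997.8).
1 of 2 constraints hold, so this profile is not an equilibrium.

1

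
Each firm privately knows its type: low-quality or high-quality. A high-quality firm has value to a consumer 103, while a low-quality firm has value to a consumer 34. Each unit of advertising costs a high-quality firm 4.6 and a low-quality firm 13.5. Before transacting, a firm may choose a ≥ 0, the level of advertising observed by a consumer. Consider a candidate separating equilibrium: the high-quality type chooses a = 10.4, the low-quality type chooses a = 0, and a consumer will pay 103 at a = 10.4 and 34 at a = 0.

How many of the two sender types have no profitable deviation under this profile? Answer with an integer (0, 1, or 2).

2

High-quality type: signal → 103 − 4.6 × 10.4 = 55.16; deviate to 0 → 34. IC holds (55.16 ≥ 34).
Low-quality type: stay at 0 → 34; mimic → 103 − 13.5 × 10.4 = -37.4. IC holds (34 ≥ -37.4).
2 of 2 constraints hold, so this is a separating equilibrium.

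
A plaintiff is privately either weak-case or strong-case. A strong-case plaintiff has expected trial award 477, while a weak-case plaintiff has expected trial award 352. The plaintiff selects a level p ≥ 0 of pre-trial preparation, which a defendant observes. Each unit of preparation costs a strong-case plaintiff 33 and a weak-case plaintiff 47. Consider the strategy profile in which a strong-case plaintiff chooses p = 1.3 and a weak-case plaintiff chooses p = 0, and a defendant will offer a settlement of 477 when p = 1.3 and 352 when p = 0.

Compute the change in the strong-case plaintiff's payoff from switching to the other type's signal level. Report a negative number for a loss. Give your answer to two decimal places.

-82.10

Playing p = 1.3 the strong-case plaintiff receives 477 − 33 × 1.3 = 434.1.
Deviating to p = 0 yields 352 instead.
Gain from deviating: 352 − 434.1 = -82.10.
The gain is negative, so the strong-case type's incentive-compatibility constraint is satisfied.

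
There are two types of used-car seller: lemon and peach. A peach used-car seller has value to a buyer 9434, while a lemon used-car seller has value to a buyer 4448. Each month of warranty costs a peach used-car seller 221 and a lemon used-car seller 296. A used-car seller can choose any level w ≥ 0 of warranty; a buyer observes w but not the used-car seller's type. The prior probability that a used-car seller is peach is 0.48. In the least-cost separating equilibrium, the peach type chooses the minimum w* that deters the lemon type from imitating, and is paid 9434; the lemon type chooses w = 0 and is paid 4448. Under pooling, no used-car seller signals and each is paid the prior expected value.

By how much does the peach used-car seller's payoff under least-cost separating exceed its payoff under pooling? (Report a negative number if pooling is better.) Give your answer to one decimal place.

Least-cost separating signal: w* solves 4448 = 9434 − 296·w*, so w* = (9434 − 4448)/296 ≈ 16.8446.
Peach type's separating payoff: 9434 − 221 × w* = 9434 − 221 × (9434 − 4448)/296 = 9434 − 1101906/296 ≈ 5711.345.
Pooling payoff: 0.48 × 9434 + 0.52 × 4448 = 6841.28.
Difference: 5711.345 − 6841.28 = -1129.935, i.e. -1129.9 to one decimal place.
The peach type would prefer the pooling outcome.

-1129.9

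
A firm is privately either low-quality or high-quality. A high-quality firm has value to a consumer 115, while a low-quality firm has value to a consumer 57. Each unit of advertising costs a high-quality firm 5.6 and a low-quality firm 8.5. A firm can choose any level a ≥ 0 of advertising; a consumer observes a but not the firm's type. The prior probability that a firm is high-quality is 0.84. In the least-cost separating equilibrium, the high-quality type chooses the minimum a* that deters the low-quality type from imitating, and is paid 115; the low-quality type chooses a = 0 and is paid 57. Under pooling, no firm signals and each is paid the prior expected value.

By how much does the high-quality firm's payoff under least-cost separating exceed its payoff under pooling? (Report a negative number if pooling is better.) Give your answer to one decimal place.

Least-cost separating signal: a* solves 57 = 115 − 8.5·a*, so a* = (115 − 57)/8.5 ≈ 6.8235.
High-quality type's separating payoff: 115 − 5.6 × a* = 115 − 5.6 × (115 − 57)/8.5 = 115 − 324.8/8.5 ≈ 76.788.
Pooling payoff: 0.84 × 115 + 0.16 × 57 = 105.72.
Difference: 76.788 − 105.72 = -28.932, i.e. -28.9 to one decimal place.
The high-quality type would prefer the pooling outcome.

-28.9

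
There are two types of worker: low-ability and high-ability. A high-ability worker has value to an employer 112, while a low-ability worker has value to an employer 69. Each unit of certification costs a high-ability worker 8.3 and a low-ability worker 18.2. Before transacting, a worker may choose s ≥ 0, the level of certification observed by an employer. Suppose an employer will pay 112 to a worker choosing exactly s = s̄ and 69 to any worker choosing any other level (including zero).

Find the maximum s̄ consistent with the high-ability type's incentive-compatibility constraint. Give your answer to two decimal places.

5.18

Choosing s̄ yields the high-ability type 112 − 8.3·s̄; choosing zero yields 69.
The high-ability type is indifferent at 112 − 8.3·s̄ = 69, i.e. s̄ = (112 − 69) / 8.3 ≈ 5.18.
For any s̄ above 5.18 the high-ability type would rather pool at zero, so separation collapses.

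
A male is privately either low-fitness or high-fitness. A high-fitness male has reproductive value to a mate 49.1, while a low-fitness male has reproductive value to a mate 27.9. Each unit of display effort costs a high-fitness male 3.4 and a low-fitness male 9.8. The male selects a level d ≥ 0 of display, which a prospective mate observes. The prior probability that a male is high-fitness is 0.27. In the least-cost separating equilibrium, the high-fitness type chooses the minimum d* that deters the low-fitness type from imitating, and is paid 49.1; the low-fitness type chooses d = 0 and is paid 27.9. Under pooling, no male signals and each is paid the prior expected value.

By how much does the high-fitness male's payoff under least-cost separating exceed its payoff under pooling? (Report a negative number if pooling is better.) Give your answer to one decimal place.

Least-cost separating signal: d* solves 27.9 = 49.1 − 9.8·d*, so d* = (49.1 − 27.9)/9.8 ≈ 2.1633.
High-fitness type's separating payoff: 49.1 − 3.4 × d* = 49.1 − 3.4 × (49.1 − 27.9)/9.8 = 49.1 − 72.08/9.8 ≈ 41.745.
Pooling payoff: 0.27 × 49.1 + 0.73 × 27.9 = 33.624.
Difference: 41.745 − 33.624 = 8.121, i.e. 8.1 to one decimal place.
The high-fitness type prefers to separate.

8.1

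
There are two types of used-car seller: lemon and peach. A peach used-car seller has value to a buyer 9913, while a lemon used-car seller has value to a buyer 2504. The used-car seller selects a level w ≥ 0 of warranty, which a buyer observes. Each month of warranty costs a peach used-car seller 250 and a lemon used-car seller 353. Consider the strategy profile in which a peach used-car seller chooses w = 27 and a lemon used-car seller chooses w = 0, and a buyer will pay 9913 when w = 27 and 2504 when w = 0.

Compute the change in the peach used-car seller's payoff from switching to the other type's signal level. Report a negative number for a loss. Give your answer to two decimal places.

-659.00

Playing w = 27 the peach used-car seller receives 9913 − 250 × 27 = 3163.
Deviating to w = 0 yields 2504 instead.
Gain from deviating: 2504 − 3163 = -659.00.
The gain is negative, so the peach type's incentive-compatibility constraint is satisfied.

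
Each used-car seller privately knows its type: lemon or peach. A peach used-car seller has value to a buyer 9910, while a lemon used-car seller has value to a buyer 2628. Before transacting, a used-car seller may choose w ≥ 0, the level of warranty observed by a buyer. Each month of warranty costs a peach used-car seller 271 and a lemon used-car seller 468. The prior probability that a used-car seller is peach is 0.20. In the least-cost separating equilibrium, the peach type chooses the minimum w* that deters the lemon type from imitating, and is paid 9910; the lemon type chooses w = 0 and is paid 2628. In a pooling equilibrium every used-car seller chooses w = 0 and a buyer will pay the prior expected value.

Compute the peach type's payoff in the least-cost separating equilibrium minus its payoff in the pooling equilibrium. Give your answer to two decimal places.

Least-cost separating signal: w* solves 2628 = 9910 − 468·w*, so w* = (9910 − 2628)/468 ≈ 15.5598.
Peach type's separating payoff: 9910 − 271 × w* = 9910 − 271 × (9910 − 2628)/468 = 9910 − 1973422/468 ≈ 5693.2863.
Pooling payoff: 0.20 × 9910 + 0.80 × 2628 = 4084.4.
Difference: 5693.2863 − 4084.4 = 1608.8863, i.e. 1608.89 to two decimal places.
The peach type prefers to separate.

1608.89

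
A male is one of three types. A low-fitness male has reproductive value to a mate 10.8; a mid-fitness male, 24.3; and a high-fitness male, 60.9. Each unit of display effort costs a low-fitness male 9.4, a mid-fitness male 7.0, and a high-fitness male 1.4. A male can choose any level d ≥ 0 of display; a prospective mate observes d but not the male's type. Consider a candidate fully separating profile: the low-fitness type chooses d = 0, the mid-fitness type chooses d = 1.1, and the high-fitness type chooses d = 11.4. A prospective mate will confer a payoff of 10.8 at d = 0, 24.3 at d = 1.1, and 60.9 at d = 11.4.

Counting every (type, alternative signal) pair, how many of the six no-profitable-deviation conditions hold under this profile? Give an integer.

5

Low-fitness (own payoff 10.8): to d=1.1 gives 24.3 − 9.4×1.1 = 13.96 → profitable ✗; to d=11.4 gives 60.9 − 9.4×11.4 = -46.26 → no gain ✓.
High-fitness (own payoff 60.9 − 1.4×11.4 = 44.94): to d=0 gives 10.8 → no gain ✓; to d=1.1 gives 24.3 − 1.4×1.1 = 22.76 → no gain ✓.
Mid-fitness (own payoff 24.3 − 7.0×1.1 = 16.6): to d=0 gives 10.8 → no gain ✓; to d=11.4 gives 60.9 − 7.0×11.4 = -18.9 → no gain ✓.
5 of the 6 constraints hold; not an equilibrium.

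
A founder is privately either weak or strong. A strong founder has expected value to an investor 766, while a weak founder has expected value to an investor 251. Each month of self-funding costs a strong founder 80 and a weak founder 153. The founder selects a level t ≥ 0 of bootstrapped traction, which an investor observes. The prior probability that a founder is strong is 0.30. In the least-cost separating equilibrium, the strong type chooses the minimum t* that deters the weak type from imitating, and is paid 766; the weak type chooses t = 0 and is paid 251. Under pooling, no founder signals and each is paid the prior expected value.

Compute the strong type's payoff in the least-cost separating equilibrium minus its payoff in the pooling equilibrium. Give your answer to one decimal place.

Least-cost separating signal: t* solves 251 = 766 − 153·t*, so t* = (766 − 251)/153 ≈ 3.3660.
Strong type's separating payoff: 766 − 80 × t* = 766 − 80 × (766 − 251)/153 = 766 − 41200/153 ≈ 496.719.
Pooling payoff: 0.30 × 766 + 0.70 × 251 = 405.5.
Difference: 496.719 − 405.5 = 91.219, i.e. 91.2 to one decimal place.
The strong type prefers to separate.

91.2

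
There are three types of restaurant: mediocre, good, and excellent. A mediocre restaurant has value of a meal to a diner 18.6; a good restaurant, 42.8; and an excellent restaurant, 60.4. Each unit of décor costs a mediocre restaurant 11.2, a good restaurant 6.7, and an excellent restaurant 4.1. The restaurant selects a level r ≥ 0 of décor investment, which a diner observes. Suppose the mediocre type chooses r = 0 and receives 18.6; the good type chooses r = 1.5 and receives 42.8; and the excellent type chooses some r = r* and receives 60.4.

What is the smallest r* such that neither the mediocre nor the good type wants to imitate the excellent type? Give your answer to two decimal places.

4.13

Mediocre type (on-path payoff 18.6) won't mimic when 18.6 ≥ 60.4 − 11.2·r*, i.e. r* ≥ 3.73.
Good type (on-path payoff 42.8 − 6.7×1.5 = 32.75) won't mimic when 32.75 ≥ 60.4 − 6.7·r*, i.e. r* ≥ 4.13.
Both must hold, so r* = max(3.73, 4.13) = 4.13. The good type's constraint binds.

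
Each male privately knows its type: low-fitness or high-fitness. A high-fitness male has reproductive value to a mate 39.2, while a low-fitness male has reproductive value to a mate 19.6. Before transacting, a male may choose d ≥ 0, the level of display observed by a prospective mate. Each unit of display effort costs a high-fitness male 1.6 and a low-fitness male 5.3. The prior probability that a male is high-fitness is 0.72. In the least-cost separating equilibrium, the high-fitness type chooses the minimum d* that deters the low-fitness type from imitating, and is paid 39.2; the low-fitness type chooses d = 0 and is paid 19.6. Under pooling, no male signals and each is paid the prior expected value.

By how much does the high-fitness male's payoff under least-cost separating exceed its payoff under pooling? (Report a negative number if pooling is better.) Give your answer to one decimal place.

-0.4

Least-cost separating signal: d* solves 19.6 = 39.2 − 5.3·d*, so d* = (39.2 − 19.6)/5.3 ≈ 3.6981.
High-fitness type's separating payoff: 39.2 − 1.6 × d* = 39.2 − 1.6 × (39.2 − 19.6)/5.3 = 39.2 − 31.36/5.3 ≈ 33.283.
Pooling payoff: 0.72 × 39.2 + 0.28 × 19.6 = 33.712.
Difference: 33.283 − 33.712 = -0.429, i.e. -0.4 to one decimal place.
The high-fitness type would prefer the pooling outcome.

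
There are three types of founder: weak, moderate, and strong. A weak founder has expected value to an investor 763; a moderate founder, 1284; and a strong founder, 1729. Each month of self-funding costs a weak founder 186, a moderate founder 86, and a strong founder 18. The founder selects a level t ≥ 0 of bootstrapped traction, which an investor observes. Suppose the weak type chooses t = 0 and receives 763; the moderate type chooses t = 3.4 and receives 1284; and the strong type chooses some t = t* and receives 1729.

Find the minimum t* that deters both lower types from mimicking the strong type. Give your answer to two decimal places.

Weak type (on-path payoff 763) won't mimic when 763 ≥ 1729 − 186·t*, i.e. t* ≥ 5.19.
Moderate type (on-path payoff 1284 − 86×3.4 = 991.6) won't mimic when 991.6 ≥ 1729 − 86·t*, i.e. t* ≥ 8.57.
Both must hold, so t* = max(5.19, 8.57) = 8.57. The moderate type's constraint binds.

8.57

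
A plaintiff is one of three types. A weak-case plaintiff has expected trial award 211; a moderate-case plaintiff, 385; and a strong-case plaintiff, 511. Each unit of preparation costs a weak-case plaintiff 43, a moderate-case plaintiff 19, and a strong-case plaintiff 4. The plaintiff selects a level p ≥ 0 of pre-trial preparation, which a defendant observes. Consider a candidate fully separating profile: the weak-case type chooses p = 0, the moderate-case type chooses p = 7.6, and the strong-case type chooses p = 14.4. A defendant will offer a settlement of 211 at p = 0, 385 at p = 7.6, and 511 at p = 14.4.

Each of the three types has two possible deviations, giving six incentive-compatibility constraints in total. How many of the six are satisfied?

6

Moderate-case (own payoff 385 − 19×7.6 = 240.6): to p=0 gives 211 → no gain ✓; to p=14.4 gives 511 − 19×14.4 = 237.4 → no gain ✓.
Strong-case (own payoff 511 − 4×14.4 = 453.4): to p=0 gives 211 → no gain ✓; to p=7.6 gives 385 − 4×7.6 = 354.6 → no gain ✓.
Weak-case (own payoff 211): to p=7.6 gives 385 − 43×7.6 = 58.2 → no gain ✓; to p=14.4 gives 511 − 43×14.4 = -108.2 → no gain ✓.
6 of the 6 constraints hold; this profile is a separating equilibrium.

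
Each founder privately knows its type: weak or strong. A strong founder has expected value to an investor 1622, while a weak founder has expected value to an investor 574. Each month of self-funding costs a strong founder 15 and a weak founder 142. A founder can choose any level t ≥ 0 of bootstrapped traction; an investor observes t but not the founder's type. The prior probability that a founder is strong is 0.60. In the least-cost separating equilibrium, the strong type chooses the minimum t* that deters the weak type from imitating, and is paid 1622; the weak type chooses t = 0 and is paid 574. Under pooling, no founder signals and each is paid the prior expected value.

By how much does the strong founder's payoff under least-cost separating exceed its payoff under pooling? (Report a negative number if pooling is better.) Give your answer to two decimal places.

308.50

Least-cost separating signal: t* solves 574 = 1622 − 142·t*, so t* = (1622 − 574)/142 ≈ 7.3803.
Strong type's separating payoff: 1622 − 15 × t* = 1622 − 15 × (1622 − 574)/142 = 1622 − 15720/142 ≈ 1511.2958.
Pooling payoff: 0.60 × 1622 + 0.40 × 574 = 1202.8.
Difference: 1511.2958 − 1202.8 = 308.4958, i.e. 308.50 to two decimal places.
The strong type prefers to separate.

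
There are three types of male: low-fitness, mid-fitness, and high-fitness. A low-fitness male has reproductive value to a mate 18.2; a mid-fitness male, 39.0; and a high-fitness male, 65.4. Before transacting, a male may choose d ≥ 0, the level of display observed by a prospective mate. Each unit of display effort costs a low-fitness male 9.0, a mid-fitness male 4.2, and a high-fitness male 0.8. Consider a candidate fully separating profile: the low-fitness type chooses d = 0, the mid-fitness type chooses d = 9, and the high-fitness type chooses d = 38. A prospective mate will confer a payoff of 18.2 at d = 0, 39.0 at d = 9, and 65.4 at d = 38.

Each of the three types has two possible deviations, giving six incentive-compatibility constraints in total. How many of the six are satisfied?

Low-fitness (own payoff 18.2): to d=9 gives 39.0 − 9.0×9 = -42 → no gain ✓; to d=38 gives 65.4 − 9.0×38 = -276.6 → no gain ✓.
Mid-fitness (own payoff 39.0 − 4.2×9 = 1.2): to d=0 gives 18.2 → profitable ✗; to d=38 gives 65.4 − 4.2×38 = -94.2 → no gain ✓.
High-fitness (own payoff 65.4 − 0.8×38 = 35): to d=0 gives 18.2 → no gain ✓; to d=9 gives 39.0 − 0.8×9 = 31.8 → no gain ✓.
5 of the 6 constraints hold; not an equilibrium.

5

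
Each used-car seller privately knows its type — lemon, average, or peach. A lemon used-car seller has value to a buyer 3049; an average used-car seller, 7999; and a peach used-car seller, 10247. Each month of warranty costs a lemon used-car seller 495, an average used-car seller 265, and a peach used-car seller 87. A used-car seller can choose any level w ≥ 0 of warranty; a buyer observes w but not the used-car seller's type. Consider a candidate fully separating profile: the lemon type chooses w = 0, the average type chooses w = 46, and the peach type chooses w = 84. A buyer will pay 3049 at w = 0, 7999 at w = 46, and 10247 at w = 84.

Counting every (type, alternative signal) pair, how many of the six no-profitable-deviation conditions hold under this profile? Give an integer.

3

Lemon (own payoff 3049): to w=46 gives 7999 − 495×46 = -14771 → no gain ✓; to w=84 gives 10247 − 495×84 = -31333 → no gain ✓.
Average (own payoff 7999 − 265×46 = -4191): to w=0 gives 3049 → profitable ✗; to w=84 gives 10247 − 265×84 = -12013 → no gain ✓.
Peach (own payoff 10247 − 87×84 = 2939): to w=0 gives 3049 → profitable ✗; to w=46 gives 7999 − 87×46 = 3997 → profitable ✗.
3 of the 6 constraints hold; not an equilibrium.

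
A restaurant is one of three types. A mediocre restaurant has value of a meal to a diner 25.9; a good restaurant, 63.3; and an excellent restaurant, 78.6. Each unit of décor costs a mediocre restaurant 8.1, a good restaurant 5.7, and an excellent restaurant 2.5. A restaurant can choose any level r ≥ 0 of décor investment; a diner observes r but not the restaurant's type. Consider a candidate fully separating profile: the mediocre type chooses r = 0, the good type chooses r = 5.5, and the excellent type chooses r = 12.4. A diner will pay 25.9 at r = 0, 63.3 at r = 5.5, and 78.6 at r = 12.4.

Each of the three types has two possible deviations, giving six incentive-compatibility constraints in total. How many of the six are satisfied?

5

Mediocre (own payoff 25.9): to r=5.5 gives 63.3 − 8.1×5.5 = 18.75 → no gain ✓; to r=12.4 gives 78.6 − 8.1×12.4 = -21.84 → no gain ✓.
Excellent (own payoff 78.6 − 2.5×12.4 = 47.6): to r=0 gives 25.9 → no gain ✓; to r=5.5 gives 63.3 − 2.5×5.5 = 49.55 → profitable ✗.
Good (own payoff 63.3 − 5.7×5.5 = 31.95): to r=0 gives 25.9 → no gain ✓; to r=12.4 gives 78.6 − 5.7×12.4 = 7.92 → no gain ✓.
5 of the 6 constraints hold; not an equilibrium.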